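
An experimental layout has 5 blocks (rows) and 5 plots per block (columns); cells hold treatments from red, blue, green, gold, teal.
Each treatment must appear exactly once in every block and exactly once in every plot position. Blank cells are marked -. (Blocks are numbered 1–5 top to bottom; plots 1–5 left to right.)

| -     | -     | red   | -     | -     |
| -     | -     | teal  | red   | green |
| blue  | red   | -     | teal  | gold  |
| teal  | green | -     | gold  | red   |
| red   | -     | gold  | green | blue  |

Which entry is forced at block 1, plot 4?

blue

Block 1 already has {red} and plot 4 already has {red, green, gold, teal}, so block 1, plot 4 must be blue.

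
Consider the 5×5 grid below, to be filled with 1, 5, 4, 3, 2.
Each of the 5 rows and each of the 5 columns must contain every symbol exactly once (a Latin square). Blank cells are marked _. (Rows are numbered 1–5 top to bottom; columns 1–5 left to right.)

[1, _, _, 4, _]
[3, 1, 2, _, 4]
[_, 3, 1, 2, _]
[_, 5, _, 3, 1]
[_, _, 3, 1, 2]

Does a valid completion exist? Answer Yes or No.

No row or column among the givens repeats a symbol, and propagating forced cells runs into no contradiction.
One valid completion exists (for instance, 1 2 5 4 3 / 3 1 2 5 4 / 4 3 1 2 5 / 2 5 4 3 1 / 5 4 3 1 2).

Yes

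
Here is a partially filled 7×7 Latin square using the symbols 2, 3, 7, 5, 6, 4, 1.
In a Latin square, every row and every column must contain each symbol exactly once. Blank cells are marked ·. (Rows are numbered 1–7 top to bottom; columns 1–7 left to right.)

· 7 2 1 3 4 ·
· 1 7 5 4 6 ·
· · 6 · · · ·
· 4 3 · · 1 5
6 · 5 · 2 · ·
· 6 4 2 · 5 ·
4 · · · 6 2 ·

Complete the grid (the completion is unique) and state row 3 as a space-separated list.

1 2 6 7 5 3 4

Row 1, column 1: row 1 has {2, 3, 7, 4, 1} and column 1 has {6, 4}, leaving only 5.
Row 1, column 7: row 1 has {2, 3, 7, 5, 4, 1} and column 7 has {5}, leaving only 6.
Row 4, column 5: row 4 has {3, 5, 4, 1} and column 5 has {2, 3, 6, 4}, leaving only 7.
Row 4, column 1: row 4 has {3, 7, 5, 4, 1} and column 1 has {5, 6, 4}, leaving only 2.
Row 2, column 1: row 2 has {7, 5, 6, 4, 1} and column 1 has {2, 5, 6, 4}, leaving only 3.
Row 2, column 7: row 2 has {3, 7, 5, 6, 4, 1} and column 7 has {5, 6}, leaving only 2.
Row 4, column 4: row 4 has {2, 3, 7, 5, 4, 1} and column 4 has {2, 5, 1}, leaving only 6.
Row 5, column 2: row 5 has {2, 5, 6} and column 2 has {7, 6, 4, 1}, leaving only 3.
Row 5, column 6: row 5 has {2, 3, 5, 6} and column 6 has {2, 5, 6, 4, 1}, leaving only 7.
Row 3, column 6: row 3 has {6} and column 6 has {2, 7, 5, 6, 4, 1}, leaving only 3.
Row 5, column 4: row 5 has {2, 3, 7, 5, 6} and column 4 has {2, 5, 6, 1}, leaving only 4.
Row 3, column 4: row 3 has {3, 6} and column 4 has {2, 5, 6, 4, 1}, leaving only 7.
Row 3, column 1: row 3 has {3, 7, 6} and column 1 has {2, 3, 5, 6, 4}, leaving only 1.
Row 3, column 5: row 3 has {3, 7, 6, 1} and column 5 has {2, 3, 7, 6, 4}, leaving only 5.
Row 3, column 2: row 3 has {3, 7, 5, 6, 1} and column 2 has {3, 7, 6, 4, 1}, leaving only 2.
Row 3, column 7: row 3 has {2, 3, 7, 5, 6, 1} and column 7 has {2, 5, 6}, leaving only 4.
So row 3 reads: 1 2 6 7 5 3 4.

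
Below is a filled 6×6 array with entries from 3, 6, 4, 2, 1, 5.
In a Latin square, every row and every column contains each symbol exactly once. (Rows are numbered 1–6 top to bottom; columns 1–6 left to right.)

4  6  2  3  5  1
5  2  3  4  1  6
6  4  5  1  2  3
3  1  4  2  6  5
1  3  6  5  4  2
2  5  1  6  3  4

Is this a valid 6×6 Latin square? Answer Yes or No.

Yes

Each row is a permutation of the 6 symbols, and so is each column.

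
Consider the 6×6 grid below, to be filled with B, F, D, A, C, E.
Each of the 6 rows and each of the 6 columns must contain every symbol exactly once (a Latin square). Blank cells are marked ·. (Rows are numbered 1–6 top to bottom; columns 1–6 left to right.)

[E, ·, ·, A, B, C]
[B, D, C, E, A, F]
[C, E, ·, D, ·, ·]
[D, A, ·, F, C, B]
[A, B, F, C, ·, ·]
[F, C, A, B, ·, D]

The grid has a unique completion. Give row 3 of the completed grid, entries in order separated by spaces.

Row 3, column 3: row 3 has {D, C, E} and column 3 has {F, A, C}, leaving only B.
Row 3, column 5: row 3 has {B, D, C, E} and column 5 has {B, A, C}, leaving only F.
Row 3, column 6: row 3 has {B, F, D, C, E} and column 6 has {B, F, D, C}, leaving only A.
So row 3 reads: C E B D F A.

C E B D F A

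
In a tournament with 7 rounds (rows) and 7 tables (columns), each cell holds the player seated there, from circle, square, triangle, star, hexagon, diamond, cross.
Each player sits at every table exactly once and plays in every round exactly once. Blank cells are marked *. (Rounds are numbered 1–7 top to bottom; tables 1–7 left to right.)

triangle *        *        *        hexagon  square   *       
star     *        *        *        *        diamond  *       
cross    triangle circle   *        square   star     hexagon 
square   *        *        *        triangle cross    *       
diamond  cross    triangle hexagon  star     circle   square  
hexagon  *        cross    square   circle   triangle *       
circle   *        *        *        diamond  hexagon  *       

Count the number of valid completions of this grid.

7

Round 1, table 2: eliminating its round and table leaves {circle, star, diamond}.
Round 1, table 3: eliminating its round and table leaves {star, diamond}.
Round 1, table 4: eliminating its round and table leaves {circle, star, diamond, cross}.
Round 1, table 7: eliminating its round and table leaves {circle, star, diamond, cross}.
Round 2, table 2: eliminating its round and table leaves {circle, square, hexagon}.
Round 2, table 3: eliminating its round and table leaves {square, hexagon}.
Round 2, table 4: eliminating its round and table leaves {circle, triangle, cross}.
Round 2, table 5: eliminating its round and table leaves {cross}.
Round 2, table 7: eliminating its round and table leaves {circle, triangle, cross}.
Round 3, table 4: eliminating its round and table leaves {diamond}.
Round 4, table 2: eliminating its round and table leaves {circle, star, hexagon, diamond}.
Round 4, table 3: eliminating its round and table leaves {star, hexagon, diamond}.
Round 4, table 4: eliminating its round and table leaves {circle, star, diamond}.
Round 4, table 7: eliminating its round and table leaves {circle, star, diamond}.
Round 6, table 2: eliminating its round and table leaves {star, diamond}.
Round 6, table 7: eliminating its round and table leaves {star, diamond}.
Round 7, table 2: eliminating its round and table leaves {square, star}.
Round 7, table 3: eliminating its round and table leaves {square, star}.
Round 7, table 4: eliminating its round and table leaves {triangle, star, cross}.
Round 7, table 7: eliminating its round and table leaves {triangle, star, cross}.
Enumerating the assignments across these blanks that avoid any round or table repeat gives 7 completions.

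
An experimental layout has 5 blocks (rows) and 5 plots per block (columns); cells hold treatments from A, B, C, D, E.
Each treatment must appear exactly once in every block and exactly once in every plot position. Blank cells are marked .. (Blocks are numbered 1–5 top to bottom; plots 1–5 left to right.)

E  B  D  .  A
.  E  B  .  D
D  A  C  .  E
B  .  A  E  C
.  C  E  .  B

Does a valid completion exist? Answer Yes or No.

Yes

No block or plot among the givens repeats a symbol, and propagating forced cells runs into no contradiction.
One valid completion exists (for instance, E B D C A / C E B A D / D A C B E / B D A E C / A C E D B).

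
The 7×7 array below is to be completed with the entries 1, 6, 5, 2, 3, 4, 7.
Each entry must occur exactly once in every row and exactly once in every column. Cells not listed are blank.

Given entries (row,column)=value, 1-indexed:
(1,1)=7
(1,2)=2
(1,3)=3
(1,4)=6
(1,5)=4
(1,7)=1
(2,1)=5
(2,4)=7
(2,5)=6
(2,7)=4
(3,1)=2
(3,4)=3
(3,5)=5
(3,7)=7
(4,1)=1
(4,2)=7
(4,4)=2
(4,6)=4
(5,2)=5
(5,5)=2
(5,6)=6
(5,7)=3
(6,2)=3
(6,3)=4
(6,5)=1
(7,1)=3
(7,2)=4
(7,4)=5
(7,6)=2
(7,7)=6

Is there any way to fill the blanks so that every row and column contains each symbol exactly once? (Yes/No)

Row 6, column 4: row 6 together with column 4 already contain {1, 6, 5, 2, 3, 4, 7} — every symbol — so nothing can go there. The grid has no valid completion.

No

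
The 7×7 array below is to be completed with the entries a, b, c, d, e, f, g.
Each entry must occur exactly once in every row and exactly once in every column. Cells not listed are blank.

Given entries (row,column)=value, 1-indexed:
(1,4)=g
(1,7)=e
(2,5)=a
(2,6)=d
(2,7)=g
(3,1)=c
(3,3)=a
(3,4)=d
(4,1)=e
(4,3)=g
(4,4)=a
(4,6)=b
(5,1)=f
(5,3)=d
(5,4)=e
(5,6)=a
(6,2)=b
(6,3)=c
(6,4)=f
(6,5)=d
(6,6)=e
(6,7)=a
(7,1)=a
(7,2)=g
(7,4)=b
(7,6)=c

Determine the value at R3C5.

Row 1, column 6: row 1 has {e, g} and column 6 has {a, b, c, d, e}, leaving only f.
Row 1, column 3: row 1 has {e, f, g} and column 3 has {a, c, d, g}, leaving only b.
Row 1, column 1: row 1 has {b, e, f, g} and column 1 has {a, c, e, f}, leaving only d.
Row 1, column 5: row 1 has {b, d, e, f, g} and column 5 has {a, d}, leaving only c.
Row 1, column 2: row 1 has {b, c, d, e, f, g} and column 2 has {b, g}, leaving only a.
Row 2, column 1: row 2 has {a, d, g} and column 1 has {a, c, d, e, f}, leaving only b.
Row 2, column 4: row 2 has {a, b, d, g} and column 4 has {a, b, d, e, f, g}, leaving only c.
Row 3, column 6: row 3 has {a, c, d} and column 6 has {a, b, c, d, e, f}, leaving only g.
Row 4, column 5: row 4 has {a, b, e, g} and column 5 has {a, c, d}, leaving only f.
Row 5, column 2: row 5 has {a, d, e, f} and column 2 has {a, b, g}, leaving only c.
Row 4, column 2: row 4 has {a, b, e, f, g} and column 2 has {a, b, c, g}, leaving only d.
Row 4, column 7: row 4 has {a, b, d, e, f, g} and column 7 has {a, e, g}, leaving only c.
Row 5, column 7: row 5 has {a, c, d, e, f} and column 7 has {a, c, e, g}, leaving only b.
Row 3, column 7: row 3 has {a, c, d, g} and column 7 has {a, b, c, e, g}, leaving only f.
Row 3, column 2: row 3 has {a, c, d, f, g} and column 2 has {a, b, c, d, g}, leaving only e.
Row 3 already has {a, c, d, e, f, g} and column 5 already has {a, c, d, f}, so row 3, column 5 must be b.

b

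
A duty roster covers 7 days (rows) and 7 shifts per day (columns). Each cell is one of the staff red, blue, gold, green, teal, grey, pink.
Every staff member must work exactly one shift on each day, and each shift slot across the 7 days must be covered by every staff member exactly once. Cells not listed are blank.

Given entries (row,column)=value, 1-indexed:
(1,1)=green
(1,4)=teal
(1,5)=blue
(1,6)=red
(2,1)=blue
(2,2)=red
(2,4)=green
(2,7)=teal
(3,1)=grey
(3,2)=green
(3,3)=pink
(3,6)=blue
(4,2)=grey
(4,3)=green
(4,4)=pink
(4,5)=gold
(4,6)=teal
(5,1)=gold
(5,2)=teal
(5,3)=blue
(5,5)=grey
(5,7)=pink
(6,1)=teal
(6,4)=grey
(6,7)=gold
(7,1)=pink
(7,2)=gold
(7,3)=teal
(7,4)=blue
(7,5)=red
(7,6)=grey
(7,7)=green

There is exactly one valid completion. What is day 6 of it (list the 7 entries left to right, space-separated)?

teal blue red grey green pink gold

Day 6, shift 3: day 6 has {gold, teal, grey} and shift 3 has {blue, green, teal, pink}, leaving only red.
Day 1, shift 2: day 1 has {red, blue, green, teal} and shift 2 has {red, gold, green, teal, grey}, leaving only pink.
Day 6, shift 2: day 6 has {red, gold, teal, grey} and shift 2 has {red, gold, green, teal, grey, pink}, leaving only blue.
Day 1, shift 7: day 1 has {red, blue, green, teal, pink} and shift 7 has {gold, green, teal, pink}, leaving only grey.
Day 1, shift 3: day 1 has {red, blue, green, teal, grey, pink} and shift 3 has {red, blue, green, teal, pink}, leaving only gold.
Day 2, shift 3: day 2 has {red, blue, green, teal} and shift 3 has {red, blue, gold, green, teal, pink}, leaving only grey.
Day 2, shift 5: day 2 has {red, blue, green, teal, grey} and shift 5 has {red, blue, gold, grey}, leaving only pink.
Day 6, shift 5: day 6 has {red, blue, gold, teal, grey} and shift 5 has {red, blue, gold, grey, pink}, leaving only green.
Day 6, shift 6: day 6 has {red, blue, gold, green, teal, grey} and shift 6 has {red, blue, teal, grey}, leaving only pink.
So day 6 reads: teal blue red grey green pink gold.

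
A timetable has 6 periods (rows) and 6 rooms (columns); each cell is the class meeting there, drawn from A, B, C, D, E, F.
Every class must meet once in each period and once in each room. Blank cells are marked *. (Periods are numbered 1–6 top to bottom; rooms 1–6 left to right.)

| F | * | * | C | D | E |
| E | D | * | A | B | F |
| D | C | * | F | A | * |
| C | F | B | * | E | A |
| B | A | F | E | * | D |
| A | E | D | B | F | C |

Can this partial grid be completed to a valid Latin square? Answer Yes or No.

No period or room among the givens repeats a symbol, and propagating forced cells runs into no contradiction.
One valid completion exists (for instance, F B A C D E / E D C A B F / D C E F A B / C F B D E A / B A F E C D / A E D B F C).

Yes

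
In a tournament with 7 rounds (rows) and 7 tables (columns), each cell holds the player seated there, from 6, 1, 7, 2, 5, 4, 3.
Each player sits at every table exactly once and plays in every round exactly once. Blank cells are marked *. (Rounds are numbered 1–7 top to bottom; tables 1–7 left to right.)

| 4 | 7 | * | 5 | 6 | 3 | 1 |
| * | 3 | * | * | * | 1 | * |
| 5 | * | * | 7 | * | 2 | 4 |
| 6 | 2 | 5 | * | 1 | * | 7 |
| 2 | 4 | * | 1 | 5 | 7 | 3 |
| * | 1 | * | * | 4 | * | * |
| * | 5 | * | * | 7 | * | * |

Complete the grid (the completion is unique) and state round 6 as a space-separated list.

Round 1, table 3: round 1 has {6, 1, 7, 5, 4, 3} and table 3 has {5}, leaving only 2.
Round 2, table 1: round 2 has {1, 3} and table 1 has {6, 2, 5, 4}, leaving only 7.
Round 6, table 1: round 6 has {1, 4} and table 1 has {6, 7, 2, 5, 4}, leaving only 3.
Round 2, table 5: round 2 has {1, 7, 3} and table 5 has {6, 1, 7, 5, 4}, leaving only 2.
Round 3, table 2: round 3 has {7, 2, 5, 4} and table 2 has {1, 7, 2, 5, 4, 3}, leaving only 6.
Round 3, table 5: round 3 has {6, 7, 2, 5, 4} and table 5 has {6, 1, 7, 2, 5, 4}, leaving only 3.
Round 3, table 3: round 3 has {6, 7, 2, 5, 4, 3} and table 3 has {2, 5}, leaving only 1.
Round 4, table 6: round 4 has {6, 1, 7, 2, 5} and table 6 has {1, 7, 2, 3}, leaving only 4.
Round 4, table 4: round 4 has {6, 1, 7, 2, 5, 4} and table 4 has {1, 7, 5}, leaving only 3.
Round 5, table 3: round 5 has {1, 7, 2, 5, 4, 3} and table 3 has {1, 2, 5}, leaving only 6.
Round 6, table 3: round 6 has {1, 4, 3} and table 3 has {6, 1, 2, 5}, leaving only 7.
Round 2, table 3: round 2 has {1, 7, 2, 3} and table 3 has {6, 1, 7, 2, 5}, leaving only 4.
Round 2, table 4: round 2 has {1, 7, 2, 4, 3} and table 4 has {1, 7, 5, 3}, leaving only 6.
Round 6, table 4: round 6 has {1, 7, 4, 3} and table 4 has {6, 1, 7, 5, 3}, leaving only 2.
Round 2, table 7: round 2 has {6, 1, 7, 2, 4, 3} and table 7 has {1, 7, 4, 3}, leaving only 5.
Round 6, table 7: round 6 has {1, 7, 2, 4, 3} and table 7 has {1, 7, 5, 4, 3}, leaving only 6.
Round 6, table 6: round 6 has {6, 1, 7, 2, 4, 3} and table 6 has {1, 7, 2, 4, 3}, leaving only 5.
So round 6 reads: 3 1 7 2 4 5 6.

3 1 7 2 4 5 6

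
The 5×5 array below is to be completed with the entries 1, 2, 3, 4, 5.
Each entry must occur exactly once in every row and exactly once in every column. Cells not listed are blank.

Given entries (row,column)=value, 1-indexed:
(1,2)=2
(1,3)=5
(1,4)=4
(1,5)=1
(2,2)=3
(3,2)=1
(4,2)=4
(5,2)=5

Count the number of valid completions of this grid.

Row 1, column 1: eliminating its row and column leaves {3}.
Row 2, column 1: eliminating its row and column leaves {1, 2, 4, 5}.
Row 2, column 3: eliminating its row and column leaves {1, 2, 4}.
Row 2, column 4: eliminating its row and column leaves {1, 2, 5}.
Row 2, column 5: eliminating its row and column leaves {2, 4, 5}.
Row 3, column 1: eliminating its row and column leaves {2, 3, 4, 5}.
Row 3, column 3: eliminating its row and column leaves {2, 3, 4}.
Row 3, column 4: eliminating its row and column leaves {2, 3, 5}.
Row 3, column 5: eliminating its row and column leaves {2, 3, 4, 5}.
Row 4, column 1: eliminating its row and column leaves {1, 2, 3, 5}.
Row 4, column 3: eliminating its row and column leaves {1, 2, 3}.
Row 4, column 4: eliminating its row and column leaves {1, 2, 3, 5}.
Row 4, column 5: eliminating its row and column leaves {2, 3, 5}.
Row 5, column 1: eliminating its row and column leaves {1, 2, 3, 4}.
Row 5, column 3: eliminating its row and column leaves {1, 2, 3, 4}.
Row 5, column 4: eliminating its row and column leaves {1, 2, 3}.
Row 5, column 5: eliminating its row and column leaves {2, 3, 4}.
Enumerating the assignments across these blanks that avoid any row or column repeat gives 56 completions.

56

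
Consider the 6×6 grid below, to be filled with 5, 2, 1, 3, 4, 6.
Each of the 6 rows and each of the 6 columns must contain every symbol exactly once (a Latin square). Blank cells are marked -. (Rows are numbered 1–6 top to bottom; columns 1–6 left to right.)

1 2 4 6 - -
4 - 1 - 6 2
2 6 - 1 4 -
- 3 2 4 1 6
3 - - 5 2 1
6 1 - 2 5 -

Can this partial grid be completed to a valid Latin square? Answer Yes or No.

No row or column among the givens repeats a symbol, and propagating forced cells runs into no contradiction.
One valid completion exists (for instance, 1 2 4 6 3 5 / 4 5 1 3 6 2 / 2 6 5 1 4 3 / 5 3 2 4 1 6 / 3 4 6 5 2 1 / 6 1 3 2 5 4).

Yes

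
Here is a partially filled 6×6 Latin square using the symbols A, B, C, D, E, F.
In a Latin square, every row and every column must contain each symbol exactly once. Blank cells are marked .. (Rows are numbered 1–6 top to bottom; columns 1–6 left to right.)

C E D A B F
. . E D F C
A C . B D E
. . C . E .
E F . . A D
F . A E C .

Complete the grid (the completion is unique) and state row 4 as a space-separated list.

D B C F E A

Row 4, column 4: row 4 has {C, E} and column 4 has {A, B, D, E}, leaving only F.
Row 2, column 1: row 2 has {C, D, E, F} and column 1 has {A, C, E, F}, leaving only B.
Row 4, column 1: row 4 has {C, E, F} and column 1 has {A, B, C, E, F}, leaving only D.
Row 2, column 2: row 2 has {B, C, D, E, F} and column 2 has {C, E, F}, leaving only A.
Row 4, column 2: row 4 has {C, D, E, F} and column 2 has {A, C, E, F}, leaving only B.
Row 4, column 6: row 4 has {B, C, D, E, F} and column 6 has {C, D, E, F}, leaving only A.
So row 4 reads: D B C F E A.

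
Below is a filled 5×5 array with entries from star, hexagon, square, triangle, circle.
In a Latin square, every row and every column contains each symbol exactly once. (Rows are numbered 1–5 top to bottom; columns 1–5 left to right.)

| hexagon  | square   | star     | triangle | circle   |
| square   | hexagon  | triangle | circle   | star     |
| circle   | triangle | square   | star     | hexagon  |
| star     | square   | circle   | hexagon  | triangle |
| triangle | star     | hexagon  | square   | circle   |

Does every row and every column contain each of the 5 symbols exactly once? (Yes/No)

Every row is a permutation, but column 5 contains circle twice (at rows 1 and 5).

No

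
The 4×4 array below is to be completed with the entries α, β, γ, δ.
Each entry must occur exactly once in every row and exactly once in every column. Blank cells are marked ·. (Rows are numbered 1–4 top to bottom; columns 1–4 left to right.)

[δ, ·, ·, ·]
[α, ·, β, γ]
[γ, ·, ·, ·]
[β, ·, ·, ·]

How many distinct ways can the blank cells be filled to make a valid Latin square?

Row 1, column 2: eliminating its row and column leaves {α, β, γ}.
Row 1, column 3: eliminating its row and column leaves {α, γ}.
Row 1, column 4: eliminating its row and column leaves {α, β}.
Row 2, column 2: eliminating its row and column leaves {δ}.
Row 3, column 2: eliminating its row and column leaves {α, β, δ}.
Row 3, column 3: eliminating its row and column leaves {α, δ}.
Row 3, column 4: eliminating its row and column leaves {α, β, δ}.
Row 4, column 2: eliminating its row and column leaves {α, γ, δ}.
Row 4, column 3: eliminating its row and column leaves {α, γ, δ}.
Row 4, column 4: eliminating its row and column leaves {α, δ}.
Enumerating the assignments across these blanks that avoid any row or column repeat gives 4 completions.

4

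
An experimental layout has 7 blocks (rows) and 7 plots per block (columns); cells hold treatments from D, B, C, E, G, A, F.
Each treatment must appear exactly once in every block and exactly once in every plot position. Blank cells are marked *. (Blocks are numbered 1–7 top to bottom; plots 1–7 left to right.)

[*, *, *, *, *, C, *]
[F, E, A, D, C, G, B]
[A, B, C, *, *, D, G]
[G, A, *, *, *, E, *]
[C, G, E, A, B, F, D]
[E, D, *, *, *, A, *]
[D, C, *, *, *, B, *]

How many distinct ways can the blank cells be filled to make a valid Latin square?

9

Block 1, plot 1: eliminating its block and plot leaves {B}.
Block 1, plot 2: eliminating its block and plot leaves {F}.
Block 1, plot 3: eliminating its block and plot leaves {D, B, G, F}.
Block 1, plot 4: eliminating its block and plot leaves {B, E, G, F}.
Block 1, plot 5: eliminating its block and plot leaves {D, E, G, A, F}.
Block 1, plot 7: eliminating its block and plot leaves {E, A, F}.
Block 3, plot 4: eliminating its block and plot leaves {E, F}.
Block 3, plot 5: eliminating its block and plot leaves {E, F}.
Block 4, plot 3: eliminating its block and plot leaves {D, B, F}.
Block 4, plot 4: eliminating its block and plot leaves {B, C, F}.
Block 4, plot 5: eliminating its block and plot leaves {D, F}.
Block 4, plot 7: eliminating its block and plot leaves {C, F}.
Block 6, plot 3: eliminating its block and plot leaves {B, G, F}.
Block 6, plot 4: eliminating its block and plot leaves {B, C, G, F}.
Block 6, plot 5: eliminating its block and plot leaves {G, F}.
Block 6, plot 7: eliminating its block and plot leaves {C, F}.
Block 7, plot 3: eliminating its block and plot leaves {G, F}.
Block 7, plot 4: eliminating its block and plot leaves {E, G, F}.
Block 7, plot 5: eliminating its block and plot leaves {E, G, A, F}.
Block 7, plot 7: eliminating its block and plot leaves {E, A, F}.
Enumerating the assignments across these blanks that avoid any block or plot repeat gives 9 completions.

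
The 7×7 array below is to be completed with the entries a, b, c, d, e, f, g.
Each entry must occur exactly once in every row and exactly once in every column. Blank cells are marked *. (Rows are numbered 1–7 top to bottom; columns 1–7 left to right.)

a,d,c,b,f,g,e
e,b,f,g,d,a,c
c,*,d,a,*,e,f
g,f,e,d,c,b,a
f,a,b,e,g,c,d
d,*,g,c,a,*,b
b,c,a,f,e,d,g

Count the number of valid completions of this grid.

1

Row 3, column 2: eliminating its row and column leaves {g}.
Row 3, column 5: eliminating its row and column leaves {b}.
Row 6, column 2: eliminating its row and column leaves {e}.
Row 6, column 6: eliminating its row and column leaves {f}.
Only one assignment across all blanks avoids any row or column repeat, giving 1 completion.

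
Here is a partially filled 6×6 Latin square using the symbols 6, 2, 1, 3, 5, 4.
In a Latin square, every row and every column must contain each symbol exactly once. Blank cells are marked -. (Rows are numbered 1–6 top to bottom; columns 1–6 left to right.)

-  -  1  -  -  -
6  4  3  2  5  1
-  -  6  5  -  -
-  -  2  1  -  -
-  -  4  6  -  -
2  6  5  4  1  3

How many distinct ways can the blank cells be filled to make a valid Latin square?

Row 1, column 1: eliminating its row and column leaves {3, 5, 4}.
Row 1, column 2: eliminating its row and column leaves {2, 3, 5}.
Row 1, column 4: eliminating its row and column leaves {3}.
Row 1, column 5: eliminating its row and column leaves {6, 2, 3, 4}.
Row 1, column 6: eliminating its row and column leaves {6, 2, 5, 4}.
Row 3, column 1: eliminating its row and column leaves {1, 3, 4}.
Row 3, column 2: eliminating its row and column leaves {2, 1, 3}.
Row 3, column 5: eliminating its row and column leaves {2, 3, 4}.
Row 3, column 6: eliminating its row and column leaves {2, 4}.
Row 4, column 1: eliminating its row and column leaves {3, 5, 4}.
Row 4, column 2: eliminating its row and column leaves {3, 5}.
Row 4, column 5: eliminating its row and column leaves {6, 3, 4}.
Row 4, column 6: eliminating its row and column leaves {6, 5, 4}.
Row 5, column 1: eliminating its row and column leaves {1, 3, 5}.
Row 5, column 2: eliminating its row and column leaves {2, 1, 3, 5}.
Row 5, column 5: eliminating its row and column leaves {2, 3}.
Row 5, column 6: eliminating its row and column leaves {2, 5}.
Enumerating the assignments across these blanks that avoid any row or column repeat gives 10 completions.

10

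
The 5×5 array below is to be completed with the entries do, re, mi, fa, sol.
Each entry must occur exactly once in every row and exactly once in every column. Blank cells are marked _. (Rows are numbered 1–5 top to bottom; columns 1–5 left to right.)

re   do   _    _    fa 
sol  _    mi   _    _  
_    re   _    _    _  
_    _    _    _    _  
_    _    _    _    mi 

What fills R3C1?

Row 1, column 3: row 1 has {do, re, fa} and column 3 has {mi}, leaving only sol.
Row 1, column 4: row 1 has {do, re, fa, sol} and column 4 has {}, leaving only mi.
Row 2, column 2: row 2 has {mi, sol} and column 2 has {do, re}, leaving only fa.
Row 5, column 2: row 5 has {mi} and column 2 has {do, re, fa}, leaving only sol.
Row 4, column 2: row 4 has {} and column 2 has {do, re, fa, sol}, leaving only mi.
Row 3, column 1 is narrowed to {do, mi, fa}.
If it were do, then row 3, column 5 would be left with no valid symbol.
If it were fa, then row 3, column 5 would be left with no valid symbol.
So row 3, column 1 must be mi.

mi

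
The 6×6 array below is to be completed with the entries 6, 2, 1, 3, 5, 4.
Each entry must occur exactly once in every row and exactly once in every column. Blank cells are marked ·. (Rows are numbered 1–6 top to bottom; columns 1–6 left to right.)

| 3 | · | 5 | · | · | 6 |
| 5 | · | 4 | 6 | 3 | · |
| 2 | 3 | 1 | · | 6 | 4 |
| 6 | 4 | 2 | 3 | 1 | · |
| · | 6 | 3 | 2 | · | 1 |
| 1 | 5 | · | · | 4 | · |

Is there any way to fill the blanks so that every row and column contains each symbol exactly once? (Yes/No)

No

Row 6, column 4: row 6 together with column 4 already contain {6, 2, 1, 3, 5, 4} — every symbol — so nothing can go there. The grid has no valid completion.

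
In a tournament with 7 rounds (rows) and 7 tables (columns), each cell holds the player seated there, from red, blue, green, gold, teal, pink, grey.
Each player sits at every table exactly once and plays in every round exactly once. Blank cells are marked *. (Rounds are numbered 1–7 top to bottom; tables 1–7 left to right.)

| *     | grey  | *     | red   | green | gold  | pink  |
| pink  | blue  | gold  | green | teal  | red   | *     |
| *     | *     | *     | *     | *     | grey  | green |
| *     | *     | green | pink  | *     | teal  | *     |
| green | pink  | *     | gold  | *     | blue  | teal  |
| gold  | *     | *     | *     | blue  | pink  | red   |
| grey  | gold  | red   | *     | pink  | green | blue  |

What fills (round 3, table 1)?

Round 2, table 7: round 2 has {red, blue, green, gold, teal, pink} and table 7 has {red, blue, green, teal, pink}, leaving only grey.
Round 4, table 2: round 4 has {green, teal, pink} and table 2 has {blue, gold, pink, grey}, leaving only red.
Round 3, table 2: round 3 has {green, grey} and table 2 has {red, blue, gold, pink, grey}, leaving only teal.
Round 3, table 4: round 3 has {green, teal, grey} and table 4 has {red, green, gold, pink}, leaving only blue.
Round 3 already has {blue, green, teal, grey} and table 1 already has {green, gold, pink, grey}, so round 3, table 1 must be red.

red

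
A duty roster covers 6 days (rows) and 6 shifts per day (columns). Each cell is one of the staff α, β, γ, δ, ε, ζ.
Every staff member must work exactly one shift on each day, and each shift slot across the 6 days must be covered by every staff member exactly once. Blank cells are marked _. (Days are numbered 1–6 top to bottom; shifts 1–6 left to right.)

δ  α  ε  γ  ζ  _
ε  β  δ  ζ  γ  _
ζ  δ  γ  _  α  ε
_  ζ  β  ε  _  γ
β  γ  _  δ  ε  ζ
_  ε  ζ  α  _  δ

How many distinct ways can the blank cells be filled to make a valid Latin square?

Day 1, shift 6: eliminating its day and shift leaves {β}.
Day 2, shift 6: eliminating its day and shift leaves {α}.
Day 3, shift 4: eliminating its day and shift leaves {β}.
Day 4, shift 1: eliminating its day and shift leaves {α}.
Day 4, shift 5: eliminating its day and shift leaves {δ}.
Day 5, shift 3: eliminating its day and shift leaves {α}.
Day 6, shift 1: eliminating its day and shift leaves {γ}.
Day 6, shift 5: eliminating its day and shift leaves {β}.
Only one assignment across all blanks avoids any day or shift repeat, giving 1 completion.

1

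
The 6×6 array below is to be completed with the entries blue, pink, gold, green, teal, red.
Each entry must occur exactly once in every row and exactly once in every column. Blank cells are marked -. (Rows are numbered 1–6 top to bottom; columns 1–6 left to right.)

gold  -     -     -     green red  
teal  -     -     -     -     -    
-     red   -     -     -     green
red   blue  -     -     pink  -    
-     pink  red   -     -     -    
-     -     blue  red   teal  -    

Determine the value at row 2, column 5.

red

Row 1, column 2: row 1 has {gold, green, red} and column 2 has {blue, pink, red}, leaving only teal.
Row 1, column 3: row 1 has {gold, green, teal, red} and column 3 has {blue, red}, leaving only pink.
Row 1, column 4: row 1 has {pink, gold, green, teal, red} and column 4 has {red}, leaving only blue.
Row 2, column 5 is narrowed to {blue, gold, red}.
If it were blue, then row 5, column 5 would be left with no valid symbol.
If it were gold, then row 2, column 3 would be left with no valid symbol.
So row 2, column 5 must be red.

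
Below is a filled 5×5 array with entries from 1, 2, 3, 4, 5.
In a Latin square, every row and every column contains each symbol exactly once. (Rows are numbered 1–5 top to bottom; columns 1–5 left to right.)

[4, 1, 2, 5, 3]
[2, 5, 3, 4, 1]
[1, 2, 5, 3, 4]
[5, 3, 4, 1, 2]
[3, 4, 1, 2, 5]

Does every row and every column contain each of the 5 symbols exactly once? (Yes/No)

Each row is a permutation of the 5 symbols, and so is each column.

Yes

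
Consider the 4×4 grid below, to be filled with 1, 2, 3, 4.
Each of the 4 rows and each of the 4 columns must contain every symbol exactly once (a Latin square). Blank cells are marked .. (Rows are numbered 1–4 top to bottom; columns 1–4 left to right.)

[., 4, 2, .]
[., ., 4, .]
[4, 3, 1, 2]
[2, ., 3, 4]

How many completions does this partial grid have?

Row 1, column 1: eliminating its row and column leaves {1, 3}.
Row 1, column 4: eliminating its row and column leaves {1, 3}.
Row 2, column 1: eliminating its row and column leaves {1, 3}.
Row 2, column 2: eliminating its row and column leaves {1, 2}.
Row 2, column 4: eliminating its row and column leaves {1, 3}.
Row 4, column 2: eliminating its row and column leaves {1}.
Enumerating the assignments across these blanks that avoid any row or column repeat gives 2 completions.

2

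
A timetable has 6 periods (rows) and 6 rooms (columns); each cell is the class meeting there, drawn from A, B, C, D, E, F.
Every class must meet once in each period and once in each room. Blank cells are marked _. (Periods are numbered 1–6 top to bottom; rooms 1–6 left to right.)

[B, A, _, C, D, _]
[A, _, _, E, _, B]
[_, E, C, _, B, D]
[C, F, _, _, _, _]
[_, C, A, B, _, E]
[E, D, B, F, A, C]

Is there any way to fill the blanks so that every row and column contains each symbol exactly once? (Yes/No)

No

Period 2, room 2: period 2 together with room 2 already contain {A, B, C, D, E, F} — every symbol — so nothing can go there. The grid has no valid completion.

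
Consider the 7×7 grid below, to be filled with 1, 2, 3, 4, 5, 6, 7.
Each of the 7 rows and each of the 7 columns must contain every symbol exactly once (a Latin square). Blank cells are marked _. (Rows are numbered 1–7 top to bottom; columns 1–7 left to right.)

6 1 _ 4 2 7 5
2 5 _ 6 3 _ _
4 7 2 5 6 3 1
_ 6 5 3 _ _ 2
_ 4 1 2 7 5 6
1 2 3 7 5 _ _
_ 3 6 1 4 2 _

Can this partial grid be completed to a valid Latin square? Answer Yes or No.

Row 1, column 3: row 1 together with column 3 already contain {1, 2, 3, 4, 5, 6, 7} — every symbol — so nothing can go there. The grid has no valid completion.

No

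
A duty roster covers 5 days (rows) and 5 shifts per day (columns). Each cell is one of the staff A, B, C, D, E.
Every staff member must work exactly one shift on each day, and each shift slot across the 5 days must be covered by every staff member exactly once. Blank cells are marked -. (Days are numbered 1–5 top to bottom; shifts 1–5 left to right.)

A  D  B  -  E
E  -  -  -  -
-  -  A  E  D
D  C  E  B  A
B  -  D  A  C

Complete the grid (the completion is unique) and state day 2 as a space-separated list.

Day 2, shift 3: day 2 has {E} and shift 3 has {A, B, D, E}, leaving only C.
Day 2, shift 4: day 2 has {C, E} and shift 4 has {A, B, E}, leaving only D.
Day 2, shift 5: day 2 has {C, D, E} and shift 5 has {A, C, D, E}, leaving only B.
Day 2, shift 2: day 2 has {B, C, D, E} and shift 2 has {C, D}, leaving only A.
So day 2 reads: E A C D B.

E A C D B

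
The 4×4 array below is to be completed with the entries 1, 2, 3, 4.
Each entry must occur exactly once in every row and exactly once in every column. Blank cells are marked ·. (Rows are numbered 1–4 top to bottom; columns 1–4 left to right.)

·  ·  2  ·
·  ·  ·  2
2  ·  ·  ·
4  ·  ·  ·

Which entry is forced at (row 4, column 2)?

Row 4, column 2 is narrowed to {1, 2, 3}.
If it were 1, then row 4, column 4 would be left with no valid symbol.
If it were 3, then row 4, column 4 would be left with no valid symbol.
So row 4, column 2 must be 2.

2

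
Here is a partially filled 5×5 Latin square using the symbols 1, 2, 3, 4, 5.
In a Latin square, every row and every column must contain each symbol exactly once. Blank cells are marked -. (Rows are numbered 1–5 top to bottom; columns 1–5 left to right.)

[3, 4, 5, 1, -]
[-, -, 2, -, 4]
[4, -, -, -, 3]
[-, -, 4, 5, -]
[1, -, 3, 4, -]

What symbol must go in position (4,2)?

3

Row 1, column 5: row 1 has {1, 3, 4, 5} and column 5 has {3, 4}, leaving only 2.
Row 2, column 1: row 2 has {2, 4} and column 1 has {1, 3, 4}, leaving only 5.
Row 2, column 4: row 2 has {2, 4, 5} and column 4 has {1, 4, 5}, leaving only 3.
Row 2, column 2: row 2 has {2, 3, 4, 5} and column 2 has {4}, leaving only 1.
Row 3, column 3: row 3 has {3, 4} and column 3 has {2, 3, 4, 5}, leaving only 1.
Row 3, column 4: row 3 has {1, 3, 4} and column 4 has {1, 3, 4, 5}, leaving only 2.
Row 3, column 2: row 3 has {1, 2, 3, 4} and column 2 has {1, 4}, leaving only 5.
Row 4, column 1: row 4 has {4, 5} and column 1 has {1, 3, 4, 5}, leaving only 2.
Row 4 already has {2, 4, 5} and column 2 already has {1, 4, 5}, so row 4, column 2 must be 3.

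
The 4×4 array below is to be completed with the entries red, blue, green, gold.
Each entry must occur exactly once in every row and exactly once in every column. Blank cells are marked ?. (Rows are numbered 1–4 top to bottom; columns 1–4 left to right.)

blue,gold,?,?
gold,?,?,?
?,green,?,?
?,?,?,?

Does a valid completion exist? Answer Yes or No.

Yes

No row or column among the givens repeats a symbol, and propagating forced cells runs into no contradiction.
One valid completion exists (for instance, blue gold red green / gold red green blue / red green blue gold / green blue gold red).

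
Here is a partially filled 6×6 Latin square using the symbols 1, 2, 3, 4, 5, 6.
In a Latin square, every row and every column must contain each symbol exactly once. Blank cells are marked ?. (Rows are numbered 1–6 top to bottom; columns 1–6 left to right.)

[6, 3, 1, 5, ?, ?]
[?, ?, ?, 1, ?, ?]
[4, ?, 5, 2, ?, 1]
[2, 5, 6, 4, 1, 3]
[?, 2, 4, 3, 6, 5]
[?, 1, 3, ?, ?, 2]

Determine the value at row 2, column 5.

5

Row 1, column 6: row 1 has {1, 3, 5, 6} and column 6 has {1, 2, 3, 5}, leaving only 4.
Row 1, column 5: row 1 has {1, 3, 4, 5, 6} and column 5 has {1, 6}, leaving only 2.
Row 2, column 3: row 2 has {1} and column 3 has {1, 3, 4, 5, 6}, leaving only 2.
Row 2, column 6: row 2 has {1, 2} and column 6 has {1, 2, 3, 4, 5}, leaving only 6.
Row 2, column 2: row 2 has {1, 2, 6} and column 2 has {1, 2, 3, 5}, leaving only 4.
Row 3, column 2: row 3 has {1, 2, 4, 5} and column 2 has {1, 2, 3, 4, 5}, leaving only 6.
Row 3, column 5: row 3 has {1, 2, 4, 5, 6} and column 5 has {1, 2, 6}, leaving only 3.
Row 2 already has {1, 2, 4, 6} and column 5 already has {1, 2, 3, 6}, so row 2, column 5 must be 5.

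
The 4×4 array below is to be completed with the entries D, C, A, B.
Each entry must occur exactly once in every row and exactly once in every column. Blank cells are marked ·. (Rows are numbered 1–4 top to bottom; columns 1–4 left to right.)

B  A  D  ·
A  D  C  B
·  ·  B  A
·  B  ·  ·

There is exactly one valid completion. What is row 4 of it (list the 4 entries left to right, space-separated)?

Row 4, column 3: row 4 has {B} and column 3 has {D, C, B}, leaving only A.
Row 1, column 4: row 1 has {D, A, B} and column 4 has {A, B}, leaving only C.
Row 4, column 4: row 4 has {A, B} and column 4 has {C, A, B}, leaving only D.
Row 4, column 1: row 4 has {D, A, B} and column 1 has {A, B}, leaving only C.
So row 4 reads: C B A D.

C B A D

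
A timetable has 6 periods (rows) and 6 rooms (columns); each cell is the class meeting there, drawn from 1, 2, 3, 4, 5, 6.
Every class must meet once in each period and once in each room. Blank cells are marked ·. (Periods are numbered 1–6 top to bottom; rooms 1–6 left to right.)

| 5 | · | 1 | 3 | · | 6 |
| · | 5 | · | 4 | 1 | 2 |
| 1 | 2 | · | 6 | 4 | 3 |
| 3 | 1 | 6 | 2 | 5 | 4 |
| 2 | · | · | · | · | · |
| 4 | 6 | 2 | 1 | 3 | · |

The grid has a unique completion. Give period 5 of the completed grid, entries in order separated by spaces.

2 3 4 5 6 1

Period 5, room 4: period 5 has {2} and room 4 has {1, 2, 3, 4, 6}, leaving only 5.
Period 5, room 5: period 5 has {2, 5} and room 5 has {1, 3, 4, 5}, leaving only 6.
Period 5, room 6: period 5 has {2, 5, 6} and room 6 has {2, 3, 4, 6}, leaving only 1.
Period 1, room 2: period 1 has {1, 3, 5, 6} and room 2 has {1, 2, 5, 6}, leaving only 4.
Period 5, room 2: period 5 has {1, 2, 5, 6} and room 2 has {1, 2, 4, 5, 6}, leaving only 3.
Period 5, room 3: period 5 has {1, 2, 3, 5, 6} and room 3 has {1, 2, 6}, leaving only 4.
So period 5 reads: 2 3 4 5 6 1.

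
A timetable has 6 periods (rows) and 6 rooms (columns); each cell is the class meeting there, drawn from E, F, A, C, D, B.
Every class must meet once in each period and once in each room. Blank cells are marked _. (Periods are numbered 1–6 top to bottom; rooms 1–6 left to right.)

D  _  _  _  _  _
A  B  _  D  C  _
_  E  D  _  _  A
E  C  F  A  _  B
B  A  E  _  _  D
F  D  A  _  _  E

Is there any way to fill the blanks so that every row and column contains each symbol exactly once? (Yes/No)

No

Period 2, room 3: period 2 together with room 3 already contain {E, F, A, C, D, B} — every symbol — so nothing can go there. The grid has no valid completion.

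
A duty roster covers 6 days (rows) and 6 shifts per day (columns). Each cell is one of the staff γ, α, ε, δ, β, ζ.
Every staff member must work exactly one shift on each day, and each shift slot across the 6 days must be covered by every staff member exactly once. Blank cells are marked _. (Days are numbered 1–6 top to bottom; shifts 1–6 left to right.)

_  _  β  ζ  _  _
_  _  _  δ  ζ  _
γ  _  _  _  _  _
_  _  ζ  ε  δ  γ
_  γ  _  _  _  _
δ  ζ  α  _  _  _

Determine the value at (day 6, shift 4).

γ

Day 6, shift 4 is narrowed to {γ, β}.
If it were β, then day 5, shift 4 would be left with no valid symbol.
So day 6, shift 4 must be γ.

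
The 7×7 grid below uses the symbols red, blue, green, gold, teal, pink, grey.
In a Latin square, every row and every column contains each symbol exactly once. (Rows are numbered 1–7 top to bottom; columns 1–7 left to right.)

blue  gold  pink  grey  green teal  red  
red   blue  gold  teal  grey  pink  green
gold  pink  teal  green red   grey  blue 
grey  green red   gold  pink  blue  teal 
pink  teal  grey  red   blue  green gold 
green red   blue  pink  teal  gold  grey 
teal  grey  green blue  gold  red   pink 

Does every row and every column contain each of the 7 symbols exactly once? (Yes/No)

Yes

Each row is a permutation of the 7 symbols, and so is each column.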